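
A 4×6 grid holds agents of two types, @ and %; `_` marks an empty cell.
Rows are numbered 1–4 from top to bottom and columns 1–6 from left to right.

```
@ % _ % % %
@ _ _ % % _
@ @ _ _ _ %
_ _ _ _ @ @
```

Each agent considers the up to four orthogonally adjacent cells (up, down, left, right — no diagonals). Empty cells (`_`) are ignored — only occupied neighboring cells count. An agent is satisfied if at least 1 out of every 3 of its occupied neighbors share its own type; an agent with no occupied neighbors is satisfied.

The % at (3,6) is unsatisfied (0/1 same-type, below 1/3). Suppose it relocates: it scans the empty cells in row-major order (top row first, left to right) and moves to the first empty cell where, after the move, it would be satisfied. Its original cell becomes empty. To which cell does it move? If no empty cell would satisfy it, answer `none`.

Vacating (3,6). Empty cells in order:
  (1,3): 2/2 same-type → satisfied — stop here.

(1,3)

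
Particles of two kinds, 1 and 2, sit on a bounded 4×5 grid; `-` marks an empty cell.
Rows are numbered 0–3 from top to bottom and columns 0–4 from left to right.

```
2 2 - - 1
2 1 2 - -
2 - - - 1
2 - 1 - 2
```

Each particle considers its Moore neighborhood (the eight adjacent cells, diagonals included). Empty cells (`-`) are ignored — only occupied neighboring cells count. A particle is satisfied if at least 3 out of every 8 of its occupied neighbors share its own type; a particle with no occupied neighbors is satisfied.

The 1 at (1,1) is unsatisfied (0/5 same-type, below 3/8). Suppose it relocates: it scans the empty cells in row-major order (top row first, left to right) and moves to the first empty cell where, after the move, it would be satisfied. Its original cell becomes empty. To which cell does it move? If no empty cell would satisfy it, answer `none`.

(0,3)

Vacating (1,1). Empty cells in order:
  (0,2): 0/2 same-type → still unsatisfied.
  (0,3): 1/2 same-type → satisfied — stop here.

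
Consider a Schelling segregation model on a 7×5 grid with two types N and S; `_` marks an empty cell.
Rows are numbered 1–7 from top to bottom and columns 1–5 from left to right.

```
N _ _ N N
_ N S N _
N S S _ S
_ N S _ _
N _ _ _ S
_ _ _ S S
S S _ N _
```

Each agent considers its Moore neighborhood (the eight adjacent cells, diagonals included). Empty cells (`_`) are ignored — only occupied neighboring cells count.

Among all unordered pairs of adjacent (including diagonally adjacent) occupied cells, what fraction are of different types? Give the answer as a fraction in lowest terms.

13/29

Scan each occupied cell's neighbors to the right and below (and the two forward diagonals) so each pair is counted once.
Row 1: N(1,1)–N(2,2)= N(1,4)–N(1,5)= N(1,4)–N(2,4)= N(1,4)–S(2,3)≠ N(1,5)–N(2,4)=  → 1/5 unlike.
Row 2: N(2,2)–S(2,3)≠ N(2,2)–S(3,2)≠ N(2,2)–S(3,3)≠ N(2,2)–N(3,1)= S(2,3)–N(2,4)≠ S(2,3)–S(3,3)= S(2,3)–S(3,2)= N(2,4)–S(3,5)≠ N(2,4)–S(3,3)≠  → 6/9 unlike.
Row 3: N(3,1)–S(3,2)≠ N(3,1)–N(4,2)= S(3,2)–S(3,3)= S(3,2)–N(4,2)≠ S(3,2)–S(4,3)= S(3,3)–S(4,3)= S(3,3)–N(4,2)≠  → 3/7 unlike.
Row 4: N(4,2)–S(4,3)≠ N(4,2)–N(5,1)=  → 1/2 unlike.
Row 5: S(5,5)–S(6,5)= S(5,5)–S(6,4)=  → 0/2 unlike.
Row 6: S(6,4)–S(6,5)= S(6,4)–N(7,4)≠ S(6,5)–N(7,4)≠  → 2/3 unlike.
Row 7: S(7,1)–S(7,2)=  → 0/1 unlike.
Total adjacent occupied pairs: 29; unlike-type pairs: 13.
13/29 is already in lowest terms.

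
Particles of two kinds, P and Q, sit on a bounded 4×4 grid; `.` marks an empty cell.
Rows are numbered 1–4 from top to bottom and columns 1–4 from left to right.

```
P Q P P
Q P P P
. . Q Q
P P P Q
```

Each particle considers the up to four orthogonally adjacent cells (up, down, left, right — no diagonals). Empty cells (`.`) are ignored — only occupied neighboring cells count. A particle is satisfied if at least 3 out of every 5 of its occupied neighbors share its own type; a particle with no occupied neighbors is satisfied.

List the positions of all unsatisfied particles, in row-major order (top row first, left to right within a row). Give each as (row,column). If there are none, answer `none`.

(1,1), (1,2), (2,1), (2,2), (3,3), (4,3), (4,4)

(1,1)P 0/2 ✗
(1,2)Q 0/3 ✗
(1,3)P 2/3 ✓
(1,4)P 2/2 ✓
(2,1)Q 0/2 ✗
(2,2)P 1/3 ✗
(2,3)P 3/4 ✓
(2,4)P 2/3 ✓
(3,3)Q 1/3 ✗
(3,4)Q 2/3 ✓
(4,1)P 1/1 ✓
(4,2)P 2/2 ✓
(4,3)P 1/3 ✗
(4,4)Q 1/2 ✗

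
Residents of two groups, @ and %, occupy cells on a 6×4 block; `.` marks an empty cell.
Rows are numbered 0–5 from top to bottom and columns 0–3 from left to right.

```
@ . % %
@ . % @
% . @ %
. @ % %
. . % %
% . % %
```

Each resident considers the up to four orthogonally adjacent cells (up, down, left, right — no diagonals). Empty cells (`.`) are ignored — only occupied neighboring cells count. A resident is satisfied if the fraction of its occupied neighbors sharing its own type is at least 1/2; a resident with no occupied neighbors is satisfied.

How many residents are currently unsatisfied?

6

Row 0: (0,0)@ 1/1 satisfied · (0,2)% 2/2 satisfied · (0,3)% 1/2 satisfied
Row 1: (1,0)@ 1/2 satisfied · (1,2)% 1/3 not · (1,3)@ 0/3 not
Row 2: (2,0)% 0/1 not · (2,2)@ 0/3 not · (2,3)% 1/3 not
Row 3: (3,1)@ 0/1 not · (3,2)% 2/4 satisfied · (3,3)% 3/3 satisfied
Row 4: (4,2)% 3/3 satisfied · (4,3)% 3/3 satisfied
Row 5: (5,0)% 0/0 satisfied · (5,2)% 2/2 satisfied · (5,3)% 2/2 satisfied
Unsatisfied: (1,2), (1,3), (2,0), (2,2), (2,3), (3,1) — 6 in total.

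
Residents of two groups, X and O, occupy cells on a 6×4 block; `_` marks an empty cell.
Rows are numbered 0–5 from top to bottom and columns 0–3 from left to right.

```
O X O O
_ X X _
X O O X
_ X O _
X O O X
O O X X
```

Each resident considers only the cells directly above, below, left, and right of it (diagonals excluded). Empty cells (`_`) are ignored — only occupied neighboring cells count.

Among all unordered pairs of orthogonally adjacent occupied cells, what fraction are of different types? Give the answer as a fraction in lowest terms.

Scan each occupied cell's neighbors to the right and below so each pair is counted once.
From row 0: 3 unlike of 5 pairs (running 3/5).
From row 1: 2 unlike of 3 pairs (running 5/8).
From row 2: 3 unlike of 5 pairs (running 8/13).
From row 3: 2 unlike of 3 pairs (running 10/16).
From row 4: 4 unlike of 7 pairs (running 14/23).
From row 5: 1 unlike of 3 pairs (running 15/26).
Total adjacent occupied pairs: 26; unlike-type pairs: 15.
15/26 is already in lowest terms.

15/26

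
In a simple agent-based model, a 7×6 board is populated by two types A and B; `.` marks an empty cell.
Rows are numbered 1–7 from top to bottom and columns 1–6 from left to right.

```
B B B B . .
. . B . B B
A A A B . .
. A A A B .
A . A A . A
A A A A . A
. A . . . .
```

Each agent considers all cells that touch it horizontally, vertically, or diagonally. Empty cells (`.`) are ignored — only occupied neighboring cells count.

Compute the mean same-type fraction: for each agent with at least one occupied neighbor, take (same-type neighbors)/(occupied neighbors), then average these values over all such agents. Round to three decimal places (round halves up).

Row 1: (1,1)B 1/1 · (1,2)B 3/3 · (1,3)B 3/3 · (1,4)B 3/3
Row 2: (2,3)B 4/6 · (2,5)B 3/3 · (2,6)B 1/1
Row 3: (3,1)A 2/2 · (3,2)A 4/5 · (3,3)A 4/6 · (3,4)B 3/6
Row 4: (4,2)A 6/6 · (4,3)A 6/7 · (4,4)A 4/6 · (4,5)B 1/4
Row 5: (5,1)A 3/3 · (5,3)A 7/7 · (5,4)A 5/6 · (5,6)A 1/2
Row 6: (6,1)A 3/3 · (6,2)A 5/5 · (6,3)A 5/5 · (6,4)A 3/3 · (6,6)A 1/1
Row 7: (7,2)A 3/3
Sum over 25 agents: 1/1 + 3/3 + 3/3 + 3/3 + 4/6 + 3/3 + 1/1 + 2/2 + 4/5 + 4/6 + 3/6 + 6/6 + 6/7 + 4/6 + 1/4 + 3/3 + 7/7 + 5/6 + 1/2 + 3/3 + 5/5 + 5/5 + 3/3 + 1/1 + 3/3 = 9131/420; mean = 9131/420 ÷ 25 = 9131/10500 = 0.869619… → 0.870.

0.870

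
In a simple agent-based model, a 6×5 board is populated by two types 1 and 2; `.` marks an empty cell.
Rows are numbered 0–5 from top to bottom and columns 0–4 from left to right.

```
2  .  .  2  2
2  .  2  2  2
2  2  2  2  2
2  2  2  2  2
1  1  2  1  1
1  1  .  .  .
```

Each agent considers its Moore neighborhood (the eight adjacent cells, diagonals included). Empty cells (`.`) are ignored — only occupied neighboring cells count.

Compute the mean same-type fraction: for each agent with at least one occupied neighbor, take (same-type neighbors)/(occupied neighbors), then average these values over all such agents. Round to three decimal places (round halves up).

0.803

Row 0: (0,0)2 1/1 · (0,3)2 4/4 · (0,4)2 3/3
Row 1: (1,0)2 3/3 · (1,2)2 5/5 · (1,3)2 7/7 · (1,4)2 5/5
Row 2: (2,0)2 4/4 · (2,1)2 7/7 · (2,2)2 7/7 · (2,3)2 8/8 · (2,4)2 5/5
Row 3: (3,0)2 3/5 · (3,1)2 6/8 · (3,2)2 6/8 · (3,3)2 6/8 · (3,4)2 3/5
Row 4: (4,0)1 3/5 · (4,1)1 3/7 · (4,2)2 3/6 · (4,3)1 1/5 · (4,4)1 1/3
Row 5: (5,0)1 3/3 · (5,1)1 3/4
Sum over 24 agents: 1/1 + 4/4 + 3/3 + 3/3 + 5/5 + 7/7 + 5/5 + 4/4 + 7/7 + 7/7 + 8/8 + 5/5 + 3/5 + 6/8 + 6/8 + 6/8 + 3/5 + 3/5 + 3/7 + 3/6 + 1/5 + 1/3 + 3/3 + 3/4 = 809/42; mean = 809/42 ÷ 24 = 809/1008 = 0.802579… → 0.803.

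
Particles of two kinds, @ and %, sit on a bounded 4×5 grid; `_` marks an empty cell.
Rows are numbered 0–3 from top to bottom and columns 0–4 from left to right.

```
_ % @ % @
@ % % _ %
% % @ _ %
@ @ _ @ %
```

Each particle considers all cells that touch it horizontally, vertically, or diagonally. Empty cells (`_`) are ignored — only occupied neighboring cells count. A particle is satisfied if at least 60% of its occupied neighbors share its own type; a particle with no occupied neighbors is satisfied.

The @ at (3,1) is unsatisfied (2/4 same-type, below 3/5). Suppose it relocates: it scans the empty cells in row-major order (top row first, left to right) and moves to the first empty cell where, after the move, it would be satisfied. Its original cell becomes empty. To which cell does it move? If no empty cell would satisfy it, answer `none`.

(3,2)

Vacating (3,1). Empty cells in order:
  (0,0): 1/3 same-type → still unsatisfied.
  (1,3): 3/7 same-type → still unsatisfied.
  (2,3): 2/6 same-type → still unsatisfied.
  (3,2): 2/3 same-type → satisfied — stop here.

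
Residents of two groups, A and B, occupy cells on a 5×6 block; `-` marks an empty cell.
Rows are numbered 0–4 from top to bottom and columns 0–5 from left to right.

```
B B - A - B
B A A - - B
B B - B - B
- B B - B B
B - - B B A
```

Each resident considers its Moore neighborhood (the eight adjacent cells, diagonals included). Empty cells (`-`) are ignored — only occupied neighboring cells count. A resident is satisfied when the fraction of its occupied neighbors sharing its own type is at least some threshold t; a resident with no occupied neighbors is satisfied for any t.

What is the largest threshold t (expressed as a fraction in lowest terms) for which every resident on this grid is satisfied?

(0,0)B 2/3
(0,1)B 2/4
(0,3)A 1/1
(0,5)B 1/1
(1,0)B 4/5
(1,1)A 1/6
(1,2)A 2/5
(1,5)B 2/2
(2,0)B 3/4
(2,1)B 4/6
(2,3)B 2/3
(2,5)B 3/3
(3,1)B 4/4
(3,2)B 4/4
(3,4)B 5/6
(3,5)B 3/4
(4,0)B 1/1
(4,3)B 3/3
(4,4)B 3/4
(4,5)A 0/3
The smallest same-type fraction is 0/3 at (4,5), which reduces to 0/1. Any threshold above that leaves this resident unsatisfied.

0/1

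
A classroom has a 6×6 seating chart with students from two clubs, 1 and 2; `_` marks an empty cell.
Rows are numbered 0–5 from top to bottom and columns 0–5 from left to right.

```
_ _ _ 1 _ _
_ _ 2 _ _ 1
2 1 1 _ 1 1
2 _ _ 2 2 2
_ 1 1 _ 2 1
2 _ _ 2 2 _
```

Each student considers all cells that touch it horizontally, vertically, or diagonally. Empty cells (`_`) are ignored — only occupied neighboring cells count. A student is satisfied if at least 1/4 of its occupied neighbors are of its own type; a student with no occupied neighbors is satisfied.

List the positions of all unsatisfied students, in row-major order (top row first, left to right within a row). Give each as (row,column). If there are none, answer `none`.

(0,3), (1,2), (4,5), (5,0)

(0,3)1 0/1 not
(1,2)2 0/3 not
(1,5)1 2/2 satisfied
(2,0)2 1/2 satisfied
(2,1)1 1/4 satisfied
(2,2)1 1/3 satisfied
(2,4)1 2/5 satisfied
(2,5)1 2/4 satisfied
(3,0)2 1/3 satisfied
(3,3)2 2/5 satisfied
(3,4)2 3/6 satisfied
(3,5)2 2/5 satisfied
(4,1)1 1/3 satisfied
(4,2)1 1/3 satisfied
(4,4)2 5/6 satisfied
(4,5)1 0/4 not
(5,0)2 0/1 not
(5,3)2 2/3 satisfied
(5,4)2 2/3 satisfied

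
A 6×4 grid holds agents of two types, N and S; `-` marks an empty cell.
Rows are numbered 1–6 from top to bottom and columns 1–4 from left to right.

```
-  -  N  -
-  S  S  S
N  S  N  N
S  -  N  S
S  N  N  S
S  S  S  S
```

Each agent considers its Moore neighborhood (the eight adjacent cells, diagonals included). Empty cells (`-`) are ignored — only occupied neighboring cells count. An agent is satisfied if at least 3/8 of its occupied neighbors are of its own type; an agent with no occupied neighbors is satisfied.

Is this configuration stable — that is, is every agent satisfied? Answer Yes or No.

Row 1: (1,3)N 0/3 unhappy
Row 2: (2,2)S 2/5 ok · (2,3)S 3/6 ok · (2,4)S 1/4 unhappy
Row 3: (3,1)N 0/3 unhappy · (3,2)S 3/6 ok · (3,3)N 2/7 unhappy · (3,4)N 2/5 ok
Row 4: (4,1)S 2/4 ok · (4,3)N 4/7 ok · (4,4)S 1/5 unhappy
Row 5: (5,1)S 3/4 ok · (5,2)N 2/7 unhappy · (5,3)N 2/7 unhappy · (5,4)S 3/5 ok
Row 6: (6,1)S 2/3 ok · (6,2)S 3/5 ok · (6,3)S 3/5 ok · (6,4)S 2/3 ok
For instance (1,3) has only 0/3 same-type neighbors, below 3/8.

No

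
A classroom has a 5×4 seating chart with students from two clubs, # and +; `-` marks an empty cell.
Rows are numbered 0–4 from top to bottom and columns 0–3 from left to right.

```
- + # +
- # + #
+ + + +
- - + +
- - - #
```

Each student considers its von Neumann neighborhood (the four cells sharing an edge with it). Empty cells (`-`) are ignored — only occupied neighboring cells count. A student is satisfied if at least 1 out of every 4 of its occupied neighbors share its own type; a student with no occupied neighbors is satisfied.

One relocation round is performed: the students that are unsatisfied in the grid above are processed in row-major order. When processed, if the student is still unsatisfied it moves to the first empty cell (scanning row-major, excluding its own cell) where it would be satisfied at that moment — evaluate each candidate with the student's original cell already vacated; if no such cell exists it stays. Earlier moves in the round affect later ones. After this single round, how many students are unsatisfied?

Initially unsatisfied (in order): (0,1), (0,2), (0,3), (1,1), (1,3), (4,3).
  (0,1) → (0,0).
  (0,2) → (0,1).
  (0,3) → (0,2).
  (1,1): now satisfied by earlier moves; stays.
  (1,3) → (1,0).
  (4,3) → (4,0).
Resulting grid:
+ # + -
# # + -
+ + + +
- - + +
# - - -
Unsatisfied now: (0,0).

1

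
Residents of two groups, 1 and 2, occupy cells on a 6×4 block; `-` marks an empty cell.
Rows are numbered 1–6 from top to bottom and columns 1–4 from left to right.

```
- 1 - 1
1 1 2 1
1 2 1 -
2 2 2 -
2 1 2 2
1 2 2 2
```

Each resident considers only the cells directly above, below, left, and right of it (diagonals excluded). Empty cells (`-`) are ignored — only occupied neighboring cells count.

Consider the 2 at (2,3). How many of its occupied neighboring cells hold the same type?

Occupied neighbors of (2,3): (3,3)=1, (2,2)=1, (2,4)=1.
Same type (2): 0 of 3.

0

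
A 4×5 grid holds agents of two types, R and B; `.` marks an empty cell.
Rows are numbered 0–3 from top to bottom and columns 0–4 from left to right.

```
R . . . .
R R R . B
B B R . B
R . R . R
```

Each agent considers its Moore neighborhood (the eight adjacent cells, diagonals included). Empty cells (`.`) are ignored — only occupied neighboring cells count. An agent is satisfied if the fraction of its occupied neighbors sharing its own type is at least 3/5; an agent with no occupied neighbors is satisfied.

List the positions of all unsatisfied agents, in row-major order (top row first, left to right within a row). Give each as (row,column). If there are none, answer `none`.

(1,0), (2,0), (2,1), (2,4), (3,0), (3,2), (3,4)

(0,0)R 2/2 ok
(1,0)R 2/4 unhappy
(1,1)R 4/6 ok
(1,2)R 2/3 ok
(1,4)B 1/1 ok
(2,0)B 1/4 unhappy
(2,1)B 1/7 unhappy
(2,2)R 3/4 ok
(2,4)B 1/2 unhappy
(3,0)R 0/2 unhappy
(3,2)R 1/2 unhappy
(3,4)R 0/1 unhappy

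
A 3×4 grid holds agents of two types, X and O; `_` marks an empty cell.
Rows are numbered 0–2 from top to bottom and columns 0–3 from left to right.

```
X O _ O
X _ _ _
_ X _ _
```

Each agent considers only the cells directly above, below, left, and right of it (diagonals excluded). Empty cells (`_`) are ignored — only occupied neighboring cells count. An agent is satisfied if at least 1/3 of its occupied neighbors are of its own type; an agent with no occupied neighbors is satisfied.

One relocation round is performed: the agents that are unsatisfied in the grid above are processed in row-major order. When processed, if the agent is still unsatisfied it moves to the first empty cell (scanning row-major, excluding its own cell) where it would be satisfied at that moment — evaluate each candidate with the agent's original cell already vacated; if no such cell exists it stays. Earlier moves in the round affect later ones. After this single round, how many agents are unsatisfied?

Initially unsatisfied (in order): (0,1).
  (0,1) → (0,2).
Resulting grid:
X _ O O
X _ _ _
_ X _ _
All satisfied now.

0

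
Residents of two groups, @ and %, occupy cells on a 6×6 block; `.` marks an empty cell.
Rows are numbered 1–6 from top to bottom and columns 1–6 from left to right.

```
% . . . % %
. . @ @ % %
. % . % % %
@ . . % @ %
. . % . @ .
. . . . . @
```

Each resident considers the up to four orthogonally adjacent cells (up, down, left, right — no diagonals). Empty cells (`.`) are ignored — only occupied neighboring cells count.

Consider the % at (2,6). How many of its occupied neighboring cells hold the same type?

Occupied neighbors of (2,6): (1,6)=%, (3,6)=%, (2,5)=%.
Same type (%): 3 of 3.

3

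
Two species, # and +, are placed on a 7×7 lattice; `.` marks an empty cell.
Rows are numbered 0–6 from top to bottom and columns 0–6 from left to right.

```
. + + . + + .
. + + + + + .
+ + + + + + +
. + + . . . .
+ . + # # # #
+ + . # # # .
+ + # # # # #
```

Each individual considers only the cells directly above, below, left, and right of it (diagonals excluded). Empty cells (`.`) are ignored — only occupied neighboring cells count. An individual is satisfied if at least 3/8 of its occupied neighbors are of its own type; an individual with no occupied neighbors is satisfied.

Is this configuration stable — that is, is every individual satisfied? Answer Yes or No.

Yes

Row 0: (0,1)+ 2/2 satisfied · (0,2)+ 2/2 satisfied · (0,4)+ 2/2 satisfied · (0,5)+ 2/2 satisfied
Row 1: (1,1)+ 3/3 satisfied · (1,2)+ 4/4 satisfied · (1,3)+ 3/3 satisfied · (1,4)+ 4/4 satisfied · (1,5)+ 3/3 satisfied
Row 2: (2,0)+ 1/1 satisfied · (2,1)+ 4/4 satisfied · (2,2)+ 4/4 satisfied · (2,3)+ 3/3 satisfied · (2,4)+ 3/3 satisfied · (2,5)+ 3/3 satisfied · (2,6)+ 1/1 satisfied
Row 3: (3,1)+ 2/2 satisfied · (3,2)+ 3/3 satisfied
Row 4: (4,0)+ 1/1 satisfied · (4,2)+ 1/2 satisfied · (4,3)# 2/3 satisfied · (4,4)# 3/3 satisfied · (4,5)# 3/3 satisfied · (4,6)# 1/1 satisfied
Row 5: (5,0)+ 3/3 satisfied · (5,1)+ 2/2 satisfied · (5,3)# 3/3 satisfied · (5,4)# 4/4 satisfied · (5,5)# 3/3 satisfied
Row 6: (6,0)+ 2/2 satisfied · (6,1)+ 2/3 satisfied · (6,2)# 1/2 satisfied · (6,3)# 3/3 satisfied · (6,4)# 3/3 satisfied · (6,5)# 3/3 satisfied · (6,6)# 1/1 satisfied
All meet the threshold, so the configuration is stable.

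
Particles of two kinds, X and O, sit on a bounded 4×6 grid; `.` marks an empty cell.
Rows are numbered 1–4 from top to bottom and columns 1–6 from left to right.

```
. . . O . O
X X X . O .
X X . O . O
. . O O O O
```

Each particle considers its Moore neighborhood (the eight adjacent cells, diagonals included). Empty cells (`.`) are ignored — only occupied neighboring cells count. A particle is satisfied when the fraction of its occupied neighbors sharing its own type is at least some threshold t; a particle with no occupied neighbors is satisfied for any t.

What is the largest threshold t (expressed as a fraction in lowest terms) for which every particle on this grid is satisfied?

Row 1: (1,4)O 1/2 · (1,6)O 1/1
Row 2: (2,1)X 3/3 · (2,2)X 4/4 · (2,3)X 2/4 · (2,5)O 4/4
Row 3: (3,1)X 3/3 · (3,2)X 4/5 · (3,4)O 4/5 · (3,6)O 3/3
Row 4: (4,3)O 2/3 · (4,4)O 3/3 · (4,5)O 4/4 · (4,6)O 2/2
The smallest same-type fraction is 1/2 at (1,4), which reduces to 1/2. Any threshold above that leaves this particle unsatisfied.

1/2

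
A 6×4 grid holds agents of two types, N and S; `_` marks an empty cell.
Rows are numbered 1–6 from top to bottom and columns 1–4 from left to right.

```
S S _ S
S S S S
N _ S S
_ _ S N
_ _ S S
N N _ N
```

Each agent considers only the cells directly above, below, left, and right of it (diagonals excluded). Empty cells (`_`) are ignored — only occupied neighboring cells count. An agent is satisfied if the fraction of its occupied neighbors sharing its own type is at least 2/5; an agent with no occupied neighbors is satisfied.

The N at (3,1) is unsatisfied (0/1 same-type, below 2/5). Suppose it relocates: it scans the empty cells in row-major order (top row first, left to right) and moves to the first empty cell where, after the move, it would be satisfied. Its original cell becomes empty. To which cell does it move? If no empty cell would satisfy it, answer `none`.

(4,1)

Vacating (3,1). Empty cells in order:
  (1,3): 0/3 same-type → still unsatisfied.
  (3,2): 0/2 same-type → still unsatisfied.
  (4,1): 0/0 same-type → satisfied — stop here.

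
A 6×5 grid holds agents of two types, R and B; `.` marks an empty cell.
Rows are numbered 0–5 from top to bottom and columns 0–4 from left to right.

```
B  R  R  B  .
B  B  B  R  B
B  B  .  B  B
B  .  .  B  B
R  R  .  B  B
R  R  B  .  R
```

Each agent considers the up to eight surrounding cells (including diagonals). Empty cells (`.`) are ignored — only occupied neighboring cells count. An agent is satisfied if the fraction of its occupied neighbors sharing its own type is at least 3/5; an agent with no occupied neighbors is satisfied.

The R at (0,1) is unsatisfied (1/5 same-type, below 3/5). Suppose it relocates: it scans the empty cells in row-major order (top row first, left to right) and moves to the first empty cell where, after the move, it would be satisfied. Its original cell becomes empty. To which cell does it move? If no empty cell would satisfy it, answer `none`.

none

Vacating (0,1). Empty cells in order:
  (0,4): 1/3 same-type → still unsatisfied.
  (2,2): 1/6 same-type → still unsatisfied.
  (3,1): 2/5 same-type → still unsatisfied.
  (3,2): 1/5 same-type → still unsatisfied.
  (4,2): 2/5 same-type → still unsatisfied.
  (5,3): 1/4 same-type → still unsatisfied.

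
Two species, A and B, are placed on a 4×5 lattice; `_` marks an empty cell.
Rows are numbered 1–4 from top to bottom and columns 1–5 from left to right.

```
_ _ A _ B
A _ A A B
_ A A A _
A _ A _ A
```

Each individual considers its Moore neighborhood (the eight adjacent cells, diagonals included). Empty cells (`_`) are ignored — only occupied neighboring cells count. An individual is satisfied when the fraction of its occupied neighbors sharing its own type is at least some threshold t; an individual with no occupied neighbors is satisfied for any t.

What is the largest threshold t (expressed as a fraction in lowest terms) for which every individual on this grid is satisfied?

1/3

Row 1: (1,3)A 2/2 · (1,5)B 1/2
Row 2: (2,1)A 1/1 · (2,3)A 5/5 · (2,4)A 4/6 · (2,5)B 1/3
Row 3: (3,2)A 5/5 · (3,3)A 5/5 · (3,4)A 5/6
Row 4: (4,1)A 1/1 · (4,3)A 3/3 · (4,5)A 1/1
The smallest same-type fraction is 1/3 at (2,5), which reduces to 1/3. Any threshold above that leaves this individual unsatisfied.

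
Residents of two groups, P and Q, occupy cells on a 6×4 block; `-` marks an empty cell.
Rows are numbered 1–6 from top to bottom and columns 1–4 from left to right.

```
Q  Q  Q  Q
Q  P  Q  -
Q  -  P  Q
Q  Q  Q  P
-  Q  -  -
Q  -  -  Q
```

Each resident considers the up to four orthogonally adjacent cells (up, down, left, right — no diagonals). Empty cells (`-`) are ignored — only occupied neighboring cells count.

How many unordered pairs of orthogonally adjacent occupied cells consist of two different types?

8

Scan each occupied cell's neighbors to the right and below so each pair is counted once.
Row 1: Q(1,1)–Q(1,2)= Q(1,1)–Q(2,1)= Q(1,2)–Q(1,3)= Q(1,2)–P(2,2)≠ Q(1,3)–Q(1,4)= Q(1,3)–Q(2,3)=  → 1/6 unlike.
Row 2: Q(2,1)–P(2,2)≠ Q(2,1)–Q(3,1)= P(2,2)–Q(2,3)≠ Q(2,3)–P(3,3)≠  → 3/4 unlike.
Row 3: Q(3,1)–Q(4,1)= P(3,3)–Q(3,4)≠ P(3,3)–Q(4,3)≠ Q(3,4)–P(4,4)≠  → 3/4 unlike.
Row 4: Q(4,1)–Q(4,2)= Q(4,2)–Q(4,3)= Q(4,2)–Q(5,2)= Q(4,3)–P(4,4)≠  → 1/4 unlike.
Total adjacent occupied pairs: 18; unlike-type pairs: 8.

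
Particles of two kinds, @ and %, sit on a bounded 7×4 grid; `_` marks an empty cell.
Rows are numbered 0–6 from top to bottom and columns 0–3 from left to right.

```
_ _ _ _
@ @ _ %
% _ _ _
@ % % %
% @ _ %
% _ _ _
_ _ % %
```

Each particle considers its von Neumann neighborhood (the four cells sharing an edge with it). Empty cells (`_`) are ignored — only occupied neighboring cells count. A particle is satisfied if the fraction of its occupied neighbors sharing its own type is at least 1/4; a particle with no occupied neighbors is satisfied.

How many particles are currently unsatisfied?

3

(1,0)@ 1/2 satisfied
(1,1)@ 1/1 satisfied
(1,3)% 0/0 satisfied
(2,0)% 0/2 not
(3,0)@ 0/3 not
(3,1)% 1/3 satisfied
(3,2)% 2/2 satisfied
(3,3)% 2/2 satisfied
(4,0)% 1/3 satisfied
(4,1)@ 0/2 not
(4,3)% 1/1 satisfied
(5,0)% 1/1 satisfied
(6,2)% 1/1 satisfied
(6,3)% 1/1 satisfied
Unsatisfied: (2,0), (3,0), (4,1) — 3 in total.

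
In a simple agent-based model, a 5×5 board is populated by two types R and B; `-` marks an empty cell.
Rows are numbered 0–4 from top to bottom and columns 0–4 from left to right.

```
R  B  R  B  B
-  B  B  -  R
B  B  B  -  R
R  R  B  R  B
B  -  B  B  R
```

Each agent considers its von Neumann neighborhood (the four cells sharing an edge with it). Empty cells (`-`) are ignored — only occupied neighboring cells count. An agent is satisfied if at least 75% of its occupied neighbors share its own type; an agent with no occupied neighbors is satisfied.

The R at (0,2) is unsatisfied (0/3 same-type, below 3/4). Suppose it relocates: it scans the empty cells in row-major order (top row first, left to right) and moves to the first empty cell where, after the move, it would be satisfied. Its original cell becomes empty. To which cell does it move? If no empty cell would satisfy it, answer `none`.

Vacating (0,2). Empty cells in order:
  (1,0): 1/3 same-type → still unsatisfied.
  (1,3): 1/3 same-type → still unsatisfied.
  (2,3): 2/3 same-type → still unsatisfied.
  (4,1): 1/3 same-type → still unsatisfied.

none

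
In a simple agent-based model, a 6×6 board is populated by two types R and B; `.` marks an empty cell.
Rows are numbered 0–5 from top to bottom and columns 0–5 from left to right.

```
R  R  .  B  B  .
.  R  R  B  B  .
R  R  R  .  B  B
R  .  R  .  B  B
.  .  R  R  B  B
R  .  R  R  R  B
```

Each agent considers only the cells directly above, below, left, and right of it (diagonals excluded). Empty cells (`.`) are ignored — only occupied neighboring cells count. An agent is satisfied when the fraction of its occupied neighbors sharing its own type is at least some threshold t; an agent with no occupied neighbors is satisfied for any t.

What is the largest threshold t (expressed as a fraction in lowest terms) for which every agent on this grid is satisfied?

1/3

(0,0)R 1/1
(0,1)R 2/2
(0,3)B 2/2
(0,4)B 2/2
(1,1)R 3/3
(1,2)R 2/3
(1,3)B 2/3
(1,4)B 3/3
(2,0)R 2/2
(2,1)R 3/3
(2,2)R 3/3
(2,4)B 3/3
(2,5)B 2/2
(3,0)R 1/1
(3,2)R 2/2
(3,4)B 3/3
(3,5)B 3/3
(4,2)R 3/3
(4,3)R 2/3
(4,4)B 2/4
(4,5)B 3/3
(5,0)R — no occupied neighbors
(5,2)R 2/2
(5,3)R 3/3
(5,4)R 1/3
(5,5)B 1/2
The smallest same-type fraction is 1/3 at (5,4), which reduces to 1/3. Any threshold above that leaves this agent unsatisfied.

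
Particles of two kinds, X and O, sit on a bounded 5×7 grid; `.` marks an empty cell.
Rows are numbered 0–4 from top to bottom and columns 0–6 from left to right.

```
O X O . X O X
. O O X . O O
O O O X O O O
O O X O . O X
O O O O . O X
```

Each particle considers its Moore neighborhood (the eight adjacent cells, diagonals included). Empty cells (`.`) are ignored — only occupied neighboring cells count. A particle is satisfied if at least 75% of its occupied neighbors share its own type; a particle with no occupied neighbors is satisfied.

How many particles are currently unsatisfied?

(0,0)O 1/2 not
(0,1)X 0/4 not
(0,2)O 2/4 not
(0,4)X 1/3 not
(0,5)O 2/4 not
(0,6)X 0/3 not
(1,1)O 6/7 satisfied
(1,2)O 4/7 not
(1,3)X 2/6 not
(1,5)O 5/7 not
(1,6)O 4/5 satisfied
(2,0)O 4/4 satisfied
(2,1)O 6/7 satisfied
(2,2)O 5/8 not
(2,3)X 2/6 not
(2,4)O 4/6 not
(2,5)O 5/6 satisfied
(2,6)O 4/5 satisfied
(3,0)O 5/5 satisfied
(3,1)O 7/8 satisfied
(3,2)X 1/8 not
(3,3)O 4/6 not
(3,5)O 4/6 not
(3,6)X 1/5 not
(4,0)O 3/3 satisfied
(4,1)O 4/5 satisfied
(4,2)O 4/5 satisfied
(4,3)O 2/3 not
(4,5)O 1/3 not
(4,6)X 1/3 not
Unsatisfied: (0,0), (0,1), (0,2), (0,4), (0,5), (0,6), (1,2), (1,3), (1,5), (2,2), (2,3), (2,4), (3,2), (3,3), (3,5), (3,6), (4,3), (4,5), (4,6) — 19 in total.

19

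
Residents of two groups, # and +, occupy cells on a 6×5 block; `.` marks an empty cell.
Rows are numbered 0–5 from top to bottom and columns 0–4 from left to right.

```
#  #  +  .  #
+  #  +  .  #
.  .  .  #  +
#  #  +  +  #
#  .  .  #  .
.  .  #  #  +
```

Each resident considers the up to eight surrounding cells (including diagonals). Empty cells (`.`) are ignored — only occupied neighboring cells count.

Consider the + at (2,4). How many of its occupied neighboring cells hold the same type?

1

Occupied neighbors of (2,4): (1,4)=#, (2,3)=#, (3,3)=+, (3,4)=#.
Same type (+): 1 of 4.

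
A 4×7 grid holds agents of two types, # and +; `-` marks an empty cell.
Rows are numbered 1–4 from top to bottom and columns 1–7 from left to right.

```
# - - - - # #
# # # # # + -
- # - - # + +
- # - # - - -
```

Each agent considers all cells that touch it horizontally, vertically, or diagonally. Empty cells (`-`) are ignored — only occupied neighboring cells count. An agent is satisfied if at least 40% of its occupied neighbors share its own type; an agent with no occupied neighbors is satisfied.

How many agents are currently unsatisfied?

1

Row 1: (1,1)# 2/2 ok · (1,6)# 2/3 ok · (1,7)# 1/2 ok
Row 2: (2,1)# 3/3 ok · (2,2)# 4/4 ok · (2,3)# 3/3 ok · (2,4)# 3/3 ok · (2,5)# 3/5 ok · (2,6)+ 2/6 unhappy
Row 3: (3,2)# 4/4 ok · (3,5)# 3/5 ok · (3,6)+ 2/4 ok · (3,7)+ 2/2 ok
Row 4: (4,2)# 1/1 ok · (4,4)# 1/1 ok
Unsatisfied: (2,6) — 1 in total.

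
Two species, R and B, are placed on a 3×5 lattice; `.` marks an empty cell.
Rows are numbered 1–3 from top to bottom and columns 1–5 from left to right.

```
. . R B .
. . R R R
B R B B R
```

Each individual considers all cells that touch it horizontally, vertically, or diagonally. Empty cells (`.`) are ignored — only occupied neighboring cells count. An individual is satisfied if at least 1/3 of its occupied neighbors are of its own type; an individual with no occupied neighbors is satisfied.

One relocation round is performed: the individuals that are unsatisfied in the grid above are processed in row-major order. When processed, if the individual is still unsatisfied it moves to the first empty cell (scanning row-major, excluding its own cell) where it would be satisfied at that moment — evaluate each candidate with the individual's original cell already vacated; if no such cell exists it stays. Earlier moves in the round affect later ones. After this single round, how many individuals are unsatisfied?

Initially unsatisfied (in order): (1,4), (3,1), (3,3), (3,4).
  (1,4) → (1,1).
  (3,1) → (1,2).
  (3,3) → (2,1).
  (3,4) → (2,2).
Resulting grid:
B B R . .
B B R R R
. R . . R
All satisfied now.

0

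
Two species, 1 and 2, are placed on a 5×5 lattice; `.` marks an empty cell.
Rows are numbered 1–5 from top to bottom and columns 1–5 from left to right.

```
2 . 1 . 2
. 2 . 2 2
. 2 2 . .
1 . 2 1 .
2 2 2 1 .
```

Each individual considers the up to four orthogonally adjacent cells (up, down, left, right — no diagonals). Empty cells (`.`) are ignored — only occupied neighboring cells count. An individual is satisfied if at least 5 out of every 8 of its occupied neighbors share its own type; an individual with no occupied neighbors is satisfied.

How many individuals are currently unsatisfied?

4

Row 1: (1,1)2 0/0 ✓ · (1,3)1 0/0 ✓ · (1,5)2 1/1 ✓
Row 2: (2,2)2 1/1 ✓ · (2,4)2 1/1 ✓ · (2,5)2 2/2 ✓
Row 3: (3,2)2 2/2 ✓ · (3,3)2 2/2 ✓
Row 4: (4,1)1 0/1 ✗ · (4,3)2 2/3 ✓ · (4,4)1 1/2 ✗
Row 5: (5,1)2 1/2 ✗ · (5,2)2 2/2 ✓ · (5,3)2 2/3 ✓ · (5,4)1 1/2 ✗
Unsatisfied: (4,1), (4,4), (5,1), (5,4) — 4 in total.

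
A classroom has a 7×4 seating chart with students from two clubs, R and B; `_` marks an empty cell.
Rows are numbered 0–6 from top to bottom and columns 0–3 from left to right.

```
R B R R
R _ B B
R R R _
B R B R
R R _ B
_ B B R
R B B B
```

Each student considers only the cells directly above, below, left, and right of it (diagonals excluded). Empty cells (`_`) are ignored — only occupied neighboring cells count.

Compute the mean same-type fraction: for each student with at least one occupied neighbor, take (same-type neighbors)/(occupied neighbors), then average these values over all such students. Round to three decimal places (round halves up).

(0,0)R 1/2
(0,1)B 0/2
(0,2)R 1/3
(0,3)R 1/2
(1,0)R 2/2
(1,2)B 1/3
(1,3)B 1/2
(2,0)R 2/3
(2,1)R 3/3
(2,2)R 1/3
(3,0)B 0/3
(3,1)R 2/4
(3,2)B 0/3
(3,3)R 0/2
(4,0)R 1/2
(4,1)R 2/3
(4,3)B 0/2
(5,1)B 2/3
(5,2)B 2/3
(5,3)R 0/3
(6,0)R 0/1
(6,1)B 2/3
(6,2)B 3/3
(6,3)B 1/2
Sum over 24 students: 1/2 + 0/2 + 1/3 + 1/2 + 2/2 + 1/3 + 1/2 + 2/3 + 3/3 + 1/3 + 0/3 + 2/4 + 0/3 + 0/2 + 1/2 + 2/3 + 0/2 + 2/3 + 2/3 + 0/3 + 0/1 + 2/3 + 3/3 + 1/2 = 31/3; mean = 31/3 ÷ 24 = 31/72 = 0.430555… → 0.431.

0.431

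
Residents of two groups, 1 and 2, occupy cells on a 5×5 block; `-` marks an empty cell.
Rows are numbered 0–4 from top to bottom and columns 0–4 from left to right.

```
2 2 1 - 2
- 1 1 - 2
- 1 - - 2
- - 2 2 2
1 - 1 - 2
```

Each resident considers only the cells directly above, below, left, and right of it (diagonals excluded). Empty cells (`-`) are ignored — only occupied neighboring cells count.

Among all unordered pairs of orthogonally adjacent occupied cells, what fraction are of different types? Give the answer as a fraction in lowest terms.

Scan each occupied cell's neighbors to the right and below so each pair is counted once.
Row 0: 2(0,0)–2(0,1)= 2(0,1)–1(0,2)≠ 2(0,1)–1(1,1)≠ 1(0,2)–1(1,2)= 2(0,4)–2(1,4)=  → 2/5 unlike.
Row 1: 1(1,1)–1(1,2)= 1(1,1)–1(2,1)= 2(1,4)–2(2,4)=  → 0/3 unlike.
Row 2: 2(2,4)–2(3,4)=  → 0/1 unlike.
Row 3: 2(3,2)–2(3,3)= 2(3,2)–1(4,2)≠ 2(3,3)–2(3,4)= 2(3,4)–2(4,4)=  → 1/4 unlike.
Total adjacent occupied pairs: 13; unlike-type pairs: 3.
3/13 is already in lowest terms.

3/13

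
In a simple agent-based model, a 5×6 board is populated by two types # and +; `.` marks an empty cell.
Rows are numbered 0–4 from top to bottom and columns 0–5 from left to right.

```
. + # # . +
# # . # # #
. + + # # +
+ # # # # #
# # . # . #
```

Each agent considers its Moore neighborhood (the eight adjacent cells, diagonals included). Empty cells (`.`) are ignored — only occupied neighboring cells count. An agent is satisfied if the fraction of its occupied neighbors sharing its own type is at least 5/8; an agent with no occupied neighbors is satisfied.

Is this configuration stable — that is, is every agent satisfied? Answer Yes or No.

No

(0,1)+ 0/3 unhappy
(0,2)# 3/4 ok
(0,3)# 3/3 ok
(0,5)+ 0/2 unhappy
(1,0)# 1/3 unhappy
(1,1)# 2/5 unhappy
(1,3)# 5/6 ok
(1,4)# 5/7 ok
(1,5)# 2/4 unhappy
(2,1)+ 2/6 unhappy
(2,2)+ 1/7 unhappy
(2,3)# 6/7 ok
(2,4)# 7/8 ok
(2,5)+ 0/5 unhappy
(3,0)+ 1/4 unhappy
(3,1)# 3/6 unhappy
(3,2)# 5/7 ok
(3,3)# 5/6 ok
(3,4)# 6/7 ok
(3,5)# 3/4 ok
(4,0)# 2/3 ok
(4,1)# 3/4 ok
(4,3)# 3/3 ok
(4,5)# 2/2 ok
For instance (0,1) has only 0/3 same-type neighbors, below 5/8.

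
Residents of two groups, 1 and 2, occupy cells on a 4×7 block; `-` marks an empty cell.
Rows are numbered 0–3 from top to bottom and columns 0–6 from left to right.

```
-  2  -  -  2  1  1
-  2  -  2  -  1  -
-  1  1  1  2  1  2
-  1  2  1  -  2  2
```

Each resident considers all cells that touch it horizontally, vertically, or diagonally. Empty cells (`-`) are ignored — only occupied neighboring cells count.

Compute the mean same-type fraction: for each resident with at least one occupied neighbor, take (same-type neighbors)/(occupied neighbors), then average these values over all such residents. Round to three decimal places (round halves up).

0.523

Row 0: (0,1)2 1/1 · (0,4)2 1/3 · (0,5)1 2/3 · (0,6)1 2/2
Row 1: (1,1)2 1/3 · (1,3)2 2/4 · (1,5)1 3/6
Row 2: (2,1)1 2/4 · (2,2)1 4/7 · (2,3)1 2/5 · (2,4)2 2/6 · (2,5)1 1/5 · (2,6)2 2/4
Row 3: (3,1)1 2/3 · (3,2)2 0/5 · (3,3)1 2/4 · (3,5)2 3/4 · (3,6)2 2/3
Sum over 18 residents: 1/1 + 1/3 + 2/3 + 2/2 + 1/3 + 2/4 + 3/6 + 2/4 + 4/7 + 2/5 + 2/6 + 1/5 + 2/4 + 2/3 + 0/5 + 2/4 + 3/4 + 2/3 = 1319/140; mean = 1319/140 ÷ 18 = 1319/2520 = 0.523412… → 0.523.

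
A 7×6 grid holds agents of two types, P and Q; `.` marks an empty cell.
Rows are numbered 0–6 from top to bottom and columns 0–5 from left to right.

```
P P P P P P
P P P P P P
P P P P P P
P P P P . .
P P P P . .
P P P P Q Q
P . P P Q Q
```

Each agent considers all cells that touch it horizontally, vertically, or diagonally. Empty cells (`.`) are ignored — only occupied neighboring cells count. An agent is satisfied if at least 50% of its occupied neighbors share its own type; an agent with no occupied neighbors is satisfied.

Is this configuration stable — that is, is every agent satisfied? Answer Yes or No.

Yes

Row 0: (0,0)P 3/3 ok · (0,1)P 5/5 ok · (0,2)P 5/5 ok · (0,3)P 5/5 ok · (0,4)P 5/5 ok · (0,5)P 3/3 ok
Row 1: (1,0)P 5/5 ok · (1,1)P 8/8 ok · (1,2)P 8/8 ok · (1,3)P 8/8 ok · (1,4)P 8/8 ok · (1,5)P 5/5 ok
Row 2: (2,0)P 5/5 ok · (2,1)P 8/8 ok · (2,2)P 8/8 ok · (2,3)P 7/7 ok · (2,4)P 6/6 ok · (2,5)P 3/3 ok
Row 3: (3,0)P 5/5 ok · (3,1)P 8/8 ok · (3,2)P 8/8 ok · (3,3)P 6/6 ok
Row 4: (4,0)P 5/5 ok · (4,1)P 8/8 ok · (4,2)P 8/8 ok · (4,3)P 5/6 ok
Row 5: (5,0)P 4/4 ok · (5,1)P 7/7 ok · (5,2)P 7/7 ok · (5,3)P 5/7 ok · (5,4)Q 3/6 ok · (5,5)Q 3/3 ok
Row 6: (6,0)P 2/2 ok · (6,2)P 4/4 ok · (6,3)P 3/5 ok · (6,4)Q 3/5 ok · (6,5)Q 3/3 ok
All meet the threshold, so the configuration is stable.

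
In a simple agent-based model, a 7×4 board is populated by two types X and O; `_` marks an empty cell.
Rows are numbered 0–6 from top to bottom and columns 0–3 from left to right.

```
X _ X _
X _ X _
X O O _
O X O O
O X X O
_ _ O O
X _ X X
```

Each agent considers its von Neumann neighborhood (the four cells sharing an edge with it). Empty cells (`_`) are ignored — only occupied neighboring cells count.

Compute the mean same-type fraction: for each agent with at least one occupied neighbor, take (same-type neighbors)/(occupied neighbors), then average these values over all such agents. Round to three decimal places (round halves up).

0.579

Row 0: (0,0)X 1/1 · (0,2)X 1/1
Row 1: (1,0)X 2/2 · (1,2)X 1/2
Row 2: (2,0)X 1/3 · (2,1)O 1/3 · (2,2)O 2/3
Row 3: (3,0)O 1/3 · (3,1)X 1/4 · (3,2)O 2/4 · (3,3)O 2/2
Row 4: (4,0)O 1/2 · (4,1)X 2/3 · (4,2)X 1/4 · (4,3)O 2/3
Row 5: (5,2)O 1/3 · (5,3)O 2/3
Row 6: (6,0)X — no occupied neighbors · (6,2)X 1/2 · (6,3)X 1/2
Sum over 19 agents: 1/1 + 1/1 + 2/2 + 1/2 + 1/3 + 1/3 + 2/3 + 1/3 + 1/4 + 2/4 + 2/2 + 1/2 + 2/3 + 1/4 + 2/3 + 1/3 + 2/3 + 1/2 + 1/2 = 11; mean = 11 ÷ 19 = 11/19 = 0.578947… → 0.579.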